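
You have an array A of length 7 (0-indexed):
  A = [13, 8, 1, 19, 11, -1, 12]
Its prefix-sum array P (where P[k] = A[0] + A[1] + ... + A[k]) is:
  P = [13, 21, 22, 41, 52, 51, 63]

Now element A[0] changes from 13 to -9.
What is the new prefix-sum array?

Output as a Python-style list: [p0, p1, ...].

Answer: [-9, -1, 0, 19, 30, 29, 41]

Derivation:
Change: A[0] 13 -> -9, delta = -22
P[k] for k < 0: unchanged (A[0] not included)
P[k] for k >= 0: shift by delta = -22
  P[0] = 13 + -22 = -9
  P[1] = 21 + -22 = -1
  P[2] = 22 + -22 = 0
  P[3] = 41 + -22 = 19
  P[4] = 52 + -22 = 30
  P[5] = 51 + -22 = 29
  P[6] = 63 + -22 = 41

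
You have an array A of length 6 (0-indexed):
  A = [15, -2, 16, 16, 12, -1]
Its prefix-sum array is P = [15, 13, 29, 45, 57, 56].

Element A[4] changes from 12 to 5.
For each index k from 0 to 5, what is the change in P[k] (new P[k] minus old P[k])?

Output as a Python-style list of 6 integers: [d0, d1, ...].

Answer: [0, 0, 0, 0, -7, -7]

Derivation:
Element change: A[4] 12 -> 5, delta = -7
For k < 4: P[k] unchanged, delta_P[k] = 0
For k >= 4: P[k] shifts by exactly -7
Delta array: [0, 0, 0, 0, -7, -7]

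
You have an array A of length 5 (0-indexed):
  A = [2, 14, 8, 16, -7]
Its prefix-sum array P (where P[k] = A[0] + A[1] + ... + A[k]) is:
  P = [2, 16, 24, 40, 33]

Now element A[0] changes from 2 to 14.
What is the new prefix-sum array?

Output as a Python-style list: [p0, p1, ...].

Change: A[0] 2 -> 14, delta = 12
P[k] for k < 0: unchanged (A[0] not included)
P[k] for k >= 0: shift by delta = 12
  P[0] = 2 + 12 = 14
  P[1] = 16 + 12 = 28
  P[2] = 24 + 12 = 36
  P[3] = 40 + 12 = 52
  P[4] = 33 + 12 = 45

Answer: [14, 28, 36, 52, 45]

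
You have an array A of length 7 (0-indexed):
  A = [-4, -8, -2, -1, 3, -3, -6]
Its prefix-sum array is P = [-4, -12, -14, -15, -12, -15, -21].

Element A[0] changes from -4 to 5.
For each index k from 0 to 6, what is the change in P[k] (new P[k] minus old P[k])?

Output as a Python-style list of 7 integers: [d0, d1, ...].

Element change: A[0] -4 -> 5, delta = 9
For k < 0: P[k] unchanged, delta_P[k] = 0
For k >= 0: P[k] shifts by exactly 9
Delta array: [9, 9, 9, 9, 9, 9, 9]

Answer: [9, 9, 9, 9, 9, 9, 9]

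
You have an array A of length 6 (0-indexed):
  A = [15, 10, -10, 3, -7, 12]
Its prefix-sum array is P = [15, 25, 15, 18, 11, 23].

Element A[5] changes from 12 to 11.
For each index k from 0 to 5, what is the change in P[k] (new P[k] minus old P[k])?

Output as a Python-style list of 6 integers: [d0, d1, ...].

Element change: A[5] 12 -> 11, delta = -1
For k < 5: P[k] unchanged, delta_P[k] = 0
For k >= 5: P[k] shifts by exactly -1
Delta array: [0, 0, 0, 0, 0, -1]

Answer: [0, 0, 0, 0, 0, -1]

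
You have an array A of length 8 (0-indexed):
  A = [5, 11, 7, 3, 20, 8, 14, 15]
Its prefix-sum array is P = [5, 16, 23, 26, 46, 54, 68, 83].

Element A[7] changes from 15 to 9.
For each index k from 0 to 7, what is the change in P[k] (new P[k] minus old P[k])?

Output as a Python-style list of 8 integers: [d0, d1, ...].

Element change: A[7] 15 -> 9, delta = -6
For k < 7: P[k] unchanged, delta_P[k] = 0
For k >= 7: P[k] shifts by exactly -6
Delta array: [0, 0, 0, 0, 0, 0, 0, -6]

Answer: [0, 0, 0, 0, 0, 0, 0, -6]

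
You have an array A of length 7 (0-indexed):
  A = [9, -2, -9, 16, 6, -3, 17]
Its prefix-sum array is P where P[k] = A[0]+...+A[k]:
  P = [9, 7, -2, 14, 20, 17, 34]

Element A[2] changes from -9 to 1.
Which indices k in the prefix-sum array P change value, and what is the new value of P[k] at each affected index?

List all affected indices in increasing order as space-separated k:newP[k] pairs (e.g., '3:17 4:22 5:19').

P[k] = A[0] + ... + A[k]
P[k] includes A[2] iff k >= 2
Affected indices: 2, 3, ..., 6; delta = 10
  P[2]: -2 + 10 = 8
  P[3]: 14 + 10 = 24
  P[4]: 20 + 10 = 30
  P[5]: 17 + 10 = 27
  P[6]: 34 + 10 = 44

Answer: 2:8 3:24 4:30 5:27 6:44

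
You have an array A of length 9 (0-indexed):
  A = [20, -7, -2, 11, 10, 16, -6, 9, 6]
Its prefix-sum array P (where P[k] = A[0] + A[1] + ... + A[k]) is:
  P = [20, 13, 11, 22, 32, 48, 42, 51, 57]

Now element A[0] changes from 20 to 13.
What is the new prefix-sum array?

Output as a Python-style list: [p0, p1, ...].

Change: A[0] 20 -> 13, delta = -7
P[k] for k < 0: unchanged (A[0] not included)
P[k] for k >= 0: shift by delta = -7
  P[0] = 20 + -7 = 13
  P[1] = 13 + -7 = 6
  P[2] = 11 + -7 = 4
  P[3] = 22 + -7 = 15
  P[4] = 32 + -7 = 25
  P[5] = 48 + -7 = 41
  P[6] = 42 + -7 = 35
  P[7] = 51 + -7 = 44
  P[8] = 57 + -7 = 50

Answer: [13, 6, 4, 15, 25, 41, 35, 44, 50]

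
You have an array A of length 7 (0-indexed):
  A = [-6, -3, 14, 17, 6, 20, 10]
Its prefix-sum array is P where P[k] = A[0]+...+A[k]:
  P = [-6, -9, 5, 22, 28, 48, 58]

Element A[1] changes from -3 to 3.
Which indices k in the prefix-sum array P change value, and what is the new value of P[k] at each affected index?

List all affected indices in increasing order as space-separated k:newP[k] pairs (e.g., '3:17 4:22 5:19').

P[k] = A[0] + ... + A[k]
P[k] includes A[1] iff k >= 1
Affected indices: 1, 2, ..., 6; delta = 6
  P[1]: -9 + 6 = -3
  P[2]: 5 + 6 = 11
  P[3]: 22 + 6 = 28
  P[4]: 28 + 6 = 34
  P[5]: 48 + 6 = 54
  P[6]: 58 + 6 = 64

Answer: 1:-3 2:11 3:28 4:34 5:54 6:64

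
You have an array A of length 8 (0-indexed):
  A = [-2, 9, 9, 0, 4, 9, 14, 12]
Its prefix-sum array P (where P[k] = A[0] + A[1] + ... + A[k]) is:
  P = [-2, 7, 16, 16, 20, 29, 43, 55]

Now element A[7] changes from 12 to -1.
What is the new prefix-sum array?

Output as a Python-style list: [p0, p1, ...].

Change: A[7] 12 -> -1, delta = -13
P[k] for k < 7: unchanged (A[7] not included)
P[k] for k >= 7: shift by delta = -13
  P[0] = -2 + 0 = -2
  P[1] = 7 + 0 = 7
  P[2] = 16 + 0 = 16
  P[3] = 16 + 0 = 16
  P[4] = 20 + 0 = 20
  P[5] = 29 + 0 = 29
  P[6] = 43 + 0 = 43
  P[7] = 55 + -13 = 42

Answer: [-2, 7, 16, 16, 20, 29, 43, 42]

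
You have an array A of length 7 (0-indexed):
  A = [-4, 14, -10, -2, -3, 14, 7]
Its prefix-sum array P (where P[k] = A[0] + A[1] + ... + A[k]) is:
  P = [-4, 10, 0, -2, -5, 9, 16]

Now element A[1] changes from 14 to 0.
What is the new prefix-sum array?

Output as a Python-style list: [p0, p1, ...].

Change: A[1] 14 -> 0, delta = -14
P[k] for k < 1: unchanged (A[1] not included)
P[k] for k >= 1: shift by delta = -14
  P[0] = -4 + 0 = -4
  P[1] = 10 + -14 = -4
  P[2] = 0 + -14 = -14
  P[3] = -2 + -14 = -16
  P[4] = -5 + -14 = -19
  P[5] = 9 + -14 = -5
  P[6] = 16 + -14 = 2

Answer: [-4, -4, -14, -16, -19, -5, 2]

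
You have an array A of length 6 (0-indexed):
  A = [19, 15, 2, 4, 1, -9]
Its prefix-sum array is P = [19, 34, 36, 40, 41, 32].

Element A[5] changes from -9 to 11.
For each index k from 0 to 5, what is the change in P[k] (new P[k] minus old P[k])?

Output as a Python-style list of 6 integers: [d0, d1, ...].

Element change: A[5] -9 -> 11, delta = 20
For k < 5: P[k] unchanged, delta_P[k] = 0
For k >= 5: P[k] shifts by exactly 20
Delta array: [0, 0, 0, 0, 0, 20]

Answer: [0, 0, 0, 0, 0, 20]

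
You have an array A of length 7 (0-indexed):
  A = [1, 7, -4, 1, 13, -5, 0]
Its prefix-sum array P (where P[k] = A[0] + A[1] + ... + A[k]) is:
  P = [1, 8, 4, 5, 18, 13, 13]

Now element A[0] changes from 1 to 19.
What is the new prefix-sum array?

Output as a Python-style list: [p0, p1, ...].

Change: A[0] 1 -> 19, delta = 18
P[k] for k < 0: unchanged (A[0] not included)
P[k] for k >= 0: shift by delta = 18
  P[0] = 1 + 18 = 19
  P[1] = 8 + 18 = 26
  P[2] = 4 + 18 = 22
  P[3] = 5 + 18 = 23
  P[4] = 18 + 18 = 36
  P[5] = 13 + 18 = 31
  P[6] = 13 + 18 = 31

Answer: [19, 26, 22, 23, 36, 31, 31]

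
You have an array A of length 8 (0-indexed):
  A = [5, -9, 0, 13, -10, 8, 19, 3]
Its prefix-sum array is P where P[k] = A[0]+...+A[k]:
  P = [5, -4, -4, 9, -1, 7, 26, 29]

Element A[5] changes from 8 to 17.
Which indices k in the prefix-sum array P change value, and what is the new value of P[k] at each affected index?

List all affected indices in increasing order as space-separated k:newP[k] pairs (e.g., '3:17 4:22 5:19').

P[k] = A[0] + ... + A[k]
P[k] includes A[5] iff k >= 5
Affected indices: 5, 6, ..., 7; delta = 9
  P[5]: 7 + 9 = 16
  P[6]: 26 + 9 = 35
  P[7]: 29 + 9 = 38

Answer: 5:16 6:35 7:38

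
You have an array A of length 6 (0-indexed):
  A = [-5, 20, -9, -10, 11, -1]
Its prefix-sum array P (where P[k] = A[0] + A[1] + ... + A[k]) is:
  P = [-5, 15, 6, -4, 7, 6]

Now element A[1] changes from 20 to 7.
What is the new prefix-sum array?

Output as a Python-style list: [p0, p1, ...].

Answer: [-5, 2, -7, -17, -6, -7]

Derivation:
Change: A[1] 20 -> 7, delta = -13
P[k] for k < 1: unchanged (A[1] not included)
P[k] for k >= 1: shift by delta = -13
  P[0] = -5 + 0 = -5
  P[1] = 15 + -13 = 2
  P[2] = 6 + -13 = -7
  P[3] = -4 + -13 = -17
  P[4] = 7 + -13 = -6
  P[5] = 6 + -13 = -7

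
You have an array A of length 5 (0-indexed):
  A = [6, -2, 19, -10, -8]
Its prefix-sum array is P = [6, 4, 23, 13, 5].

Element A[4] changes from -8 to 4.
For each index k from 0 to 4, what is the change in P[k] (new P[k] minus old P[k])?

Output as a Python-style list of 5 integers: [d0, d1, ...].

Answer: [0, 0, 0, 0, 12]

Derivation:
Element change: A[4] -8 -> 4, delta = 12
For k < 4: P[k] unchanged, delta_P[k] = 0
For k >= 4: P[k] shifts by exactly 12
Delta array: [0, 0, 0, 0, 12]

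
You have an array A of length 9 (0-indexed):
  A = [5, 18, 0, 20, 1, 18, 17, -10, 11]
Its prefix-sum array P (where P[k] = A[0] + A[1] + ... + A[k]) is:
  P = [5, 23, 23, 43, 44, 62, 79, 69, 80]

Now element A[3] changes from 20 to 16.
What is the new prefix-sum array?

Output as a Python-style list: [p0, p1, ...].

Answer: [5, 23, 23, 39, 40, 58, 75, 65, 76]

Derivation:
Change: A[3] 20 -> 16, delta = -4
P[k] for k < 3: unchanged (A[3] not included)
P[k] for k >= 3: shift by delta = -4
  P[0] = 5 + 0 = 5
  P[1] = 23 + 0 = 23
  P[2] = 23 + 0 = 23
  P[3] = 43 + -4 = 39
  P[4] = 44 + -4 = 40
  P[5] = 62 + -4 = 58
  P[6] = 79 + -4 = 75
  P[7] = 69 + -4 = 65
  P[8] = 80 + -4 = 76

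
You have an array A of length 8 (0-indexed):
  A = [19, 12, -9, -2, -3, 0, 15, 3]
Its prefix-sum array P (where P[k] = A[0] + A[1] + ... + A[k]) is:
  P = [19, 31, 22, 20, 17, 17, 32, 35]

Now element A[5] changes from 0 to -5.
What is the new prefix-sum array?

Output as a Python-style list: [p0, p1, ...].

Answer: [19, 31, 22, 20, 17, 12, 27, 30]

Derivation:
Change: A[5] 0 -> -5, delta = -5
P[k] for k < 5: unchanged (A[5] not included)
P[k] for k >= 5: shift by delta = -5
  P[0] = 19 + 0 = 19
  P[1] = 31 + 0 = 31
  P[2] = 22 + 0 = 22
  P[3] = 20 + 0 = 20
  P[4] = 17 + 0 = 17
  P[5] = 17 + -5 = 12
  P[6] = 32 + -5 = 27
  P[7] = 35 + -5 = 30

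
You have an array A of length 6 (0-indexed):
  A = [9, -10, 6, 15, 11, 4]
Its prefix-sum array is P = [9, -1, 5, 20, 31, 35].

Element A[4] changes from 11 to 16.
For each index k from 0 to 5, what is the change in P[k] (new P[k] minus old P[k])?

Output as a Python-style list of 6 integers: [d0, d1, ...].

Element change: A[4] 11 -> 16, delta = 5
For k < 4: P[k] unchanged, delta_P[k] = 0
For k >= 4: P[k] shifts by exactly 5
Delta array: [0, 0, 0, 0, 5, 5]

Answer: [0, 0, 0, 0, 5, 5]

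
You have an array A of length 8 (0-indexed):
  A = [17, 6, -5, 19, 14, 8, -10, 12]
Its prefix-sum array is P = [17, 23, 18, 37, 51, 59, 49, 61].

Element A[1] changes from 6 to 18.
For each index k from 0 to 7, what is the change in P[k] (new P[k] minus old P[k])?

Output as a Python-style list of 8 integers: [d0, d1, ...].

Answer: [0, 12, 12, 12, 12, 12, 12, 12]

Derivation:
Element change: A[1] 6 -> 18, delta = 12
For k < 1: P[k] unchanged, delta_P[k] = 0
For k >= 1: P[k] shifts by exactly 12
Delta array: [0, 12, 12, 12, 12, 12, 12, 12]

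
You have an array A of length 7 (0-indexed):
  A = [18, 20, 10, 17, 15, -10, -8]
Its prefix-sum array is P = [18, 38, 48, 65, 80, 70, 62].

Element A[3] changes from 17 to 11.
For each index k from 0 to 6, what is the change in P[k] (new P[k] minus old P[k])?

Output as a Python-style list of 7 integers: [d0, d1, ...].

Element change: A[3] 17 -> 11, delta = -6
For k < 3: P[k] unchanged, delta_P[k] = 0
For k >= 3: P[k] shifts by exactly -6
Delta array: [0, 0, 0, -6, -6, -6, -6]

Answer: [0, 0, 0, -6, -6, -6, -6]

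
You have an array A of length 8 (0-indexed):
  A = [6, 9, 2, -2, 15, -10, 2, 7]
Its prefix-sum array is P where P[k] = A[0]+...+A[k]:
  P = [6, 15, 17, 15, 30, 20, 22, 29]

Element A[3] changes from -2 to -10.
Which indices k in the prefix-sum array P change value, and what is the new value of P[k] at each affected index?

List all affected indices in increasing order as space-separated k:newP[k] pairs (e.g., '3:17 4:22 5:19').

P[k] = A[0] + ... + A[k]
P[k] includes A[3] iff k >= 3
Affected indices: 3, 4, ..., 7; delta = -8
  P[3]: 15 + -8 = 7
  P[4]: 30 + -8 = 22
  P[5]: 20 + -8 = 12
  P[6]: 22 + -8 = 14
  P[7]: 29 + -8 = 21

Answer: 3:7 4:22 5:12 6:14 7:21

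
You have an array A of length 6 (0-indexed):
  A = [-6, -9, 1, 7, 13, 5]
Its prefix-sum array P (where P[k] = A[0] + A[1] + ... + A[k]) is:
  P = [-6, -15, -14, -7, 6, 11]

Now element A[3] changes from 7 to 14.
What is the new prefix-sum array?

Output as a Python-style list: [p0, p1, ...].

Change: A[3] 7 -> 14, delta = 7
P[k] for k < 3: unchanged (A[3] not included)
P[k] for k >= 3: shift by delta = 7
  P[0] = -6 + 0 = -6
  P[1] = -15 + 0 = -15
  P[2] = -14 + 0 = -14
  P[3] = -7 + 7 = 0
  P[4] = 6 + 7 = 13
  P[5] = 11 + 7 = 18

Answer: [-6, -15, -14, 0, 13, 18]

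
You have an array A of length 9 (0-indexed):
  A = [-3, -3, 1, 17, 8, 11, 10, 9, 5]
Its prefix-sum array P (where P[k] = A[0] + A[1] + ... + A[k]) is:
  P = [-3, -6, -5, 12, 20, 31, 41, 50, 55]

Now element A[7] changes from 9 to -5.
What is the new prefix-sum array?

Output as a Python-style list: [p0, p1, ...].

Change: A[7] 9 -> -5, delta = -14
P[k] for k < 7: unchanged (A[7] not included)
P[k] for k >= 7: shift by delta = -14
  P[0] = -3 + 0 = -3
  P[1] = -6 + 0 = -6
  P[2] = -5 + 0 = -5
  P[3] = 12 + 0 = 12
  P[4] = 20 + 0 = 20
  P[5] = 31 + 0 = 31
  P[6] = 41 + 0 = 41
  P[7] = 50 + -14 = 36
  P[8] = 55 + -14 = 41

Answer: [-3, -6, -5, 12, 20, 31, 41, 36, 41]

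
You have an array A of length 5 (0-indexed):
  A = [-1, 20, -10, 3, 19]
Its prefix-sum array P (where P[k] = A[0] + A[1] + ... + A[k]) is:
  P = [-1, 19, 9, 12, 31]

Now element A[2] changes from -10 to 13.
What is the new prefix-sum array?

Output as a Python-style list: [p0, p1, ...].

Change: A[2] -10 -> 13, delta = 23
P[k] for k < 2: unchanged (A[2] not included)
P[k] for k >= 2: shift by delta = 23
  P[0] = -1 + 0 = -1
  P[1] = 19 + 0 = 19
  P[2] = 9 + 23 = 32
  P[3] = 12 + 23 = 35
  P[4] = 31 + 23 = 54

Answer: [-1, 19, 32, 35, 54]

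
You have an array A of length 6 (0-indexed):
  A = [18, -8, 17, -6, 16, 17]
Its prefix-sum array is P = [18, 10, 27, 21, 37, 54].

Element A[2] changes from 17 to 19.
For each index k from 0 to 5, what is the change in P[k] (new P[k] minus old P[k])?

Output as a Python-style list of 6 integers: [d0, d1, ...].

Element change: A[2] 17 -> 19, delta = 2
For k < 2: P[k] unchanged, delta_P[k] = 0
For k >= 2: P[k] shifts by exactly 2
Delta array: [0, 0, 2, 2, 2, 2]

Answer: [0, 0, 2, 2, 2, 2]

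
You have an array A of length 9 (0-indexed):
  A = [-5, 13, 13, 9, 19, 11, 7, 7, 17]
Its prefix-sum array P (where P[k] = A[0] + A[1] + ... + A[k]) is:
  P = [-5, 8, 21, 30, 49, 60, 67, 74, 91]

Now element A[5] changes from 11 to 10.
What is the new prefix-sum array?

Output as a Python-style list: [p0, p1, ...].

Change: A[5] 11 -> 10, delta = -1
P[k] for k < 5: unchanged (A[5] not included)
P[k] for k >= 5: shift by delta = -1
  P[0] = -5 + 0 = -5
  P[1] = 8 + 0 = 8
  P[2] = 21 + 0 = 21
  P[3] = 30 + 0 = 30
  P[4] = 49 + 0 = 49
  P[5] = 60 + -1 = 59
  P[6] = 67 + -1 = 66
  P[7] = 74 + -1 = 73
  P[8] = 91 + -1 = 90

Answer: [-5, 8, 21, 30, 49, 59, 66, 73, 90]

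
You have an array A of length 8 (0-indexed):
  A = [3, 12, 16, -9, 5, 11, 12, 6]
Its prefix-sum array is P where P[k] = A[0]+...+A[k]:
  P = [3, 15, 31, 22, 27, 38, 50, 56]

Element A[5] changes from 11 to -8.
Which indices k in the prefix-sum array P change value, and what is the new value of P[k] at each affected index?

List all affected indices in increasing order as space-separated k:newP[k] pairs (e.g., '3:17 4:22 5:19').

P[k] = A[0] + ... + A[k]
P[k] includes A[5] iff k >= 5
Affected indices: 5, 6, ..., 7; delta = -19
  P[5]: 38 + -19 = 19
  P[6]: 50 + -19 = 31
  P[7]: 56 + -19 = 37

Answer: 5:19 6:31 7:37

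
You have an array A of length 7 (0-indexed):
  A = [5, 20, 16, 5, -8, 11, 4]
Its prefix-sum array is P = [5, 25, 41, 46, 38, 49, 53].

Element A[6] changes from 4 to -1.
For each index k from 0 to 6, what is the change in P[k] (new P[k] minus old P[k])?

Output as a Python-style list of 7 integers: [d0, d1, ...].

Answer: [0, 0, 0, 0, 0, 0, -5]

Derivation:
Element change: A[6] 4 -> -1, delta = -5
For k < 6: P[k] unchanged, delta_P[k] = 0
For k >= 6: P[k] shifts by exactly -5
Delta array: [0, 0, 0, 0, 0, 0, -5]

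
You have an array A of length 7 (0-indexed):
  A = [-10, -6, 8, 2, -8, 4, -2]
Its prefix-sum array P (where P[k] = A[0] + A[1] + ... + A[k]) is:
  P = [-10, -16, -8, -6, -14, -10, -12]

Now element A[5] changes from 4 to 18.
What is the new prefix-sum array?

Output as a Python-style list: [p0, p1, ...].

Answer: [-10, -16, -8, -6, -14, 4, 2]

Derivation:
Change: A[5] 4 -> 18, delta = 14
P[k] for k < 5: unchanged (A[5] not included)
P[k] for k >= 5: shift by delta = 14
  P[0] = -10 + 0 = -10
  P[1] = -16 + 0 = -16
  P[2] = -8 + 0 = -8
  P[3] = -6 + 0 = -6
  P[4] = -14 + 0 = -14
  P[5] = -10 + 14 = 4
  P[6] = -12 + 14 = 2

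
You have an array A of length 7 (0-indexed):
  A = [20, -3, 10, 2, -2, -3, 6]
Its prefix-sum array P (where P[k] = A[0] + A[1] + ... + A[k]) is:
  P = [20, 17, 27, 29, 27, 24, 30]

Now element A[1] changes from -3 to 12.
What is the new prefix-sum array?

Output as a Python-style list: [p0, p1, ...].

Answer: [20, 32, 42, 44, 42, 39, 45]

Derivation:
Change: A[1] -3 -> 12, delta = 15
P[k] for k < 1: unchanged (A[1] not included)
P[k] for k >= 1: shift by delta = 15
  P[0] = 20 + 0 = 20
  P[1] = 17 + 15 = 32
  P[2] = 27 + 15 = 42
  P[3] = 29 + 15 = 44
  P[4] = 27 + 15 = 42
  P[5] = 24 + 15 = 39
  P[6] = 30 + 15 = 45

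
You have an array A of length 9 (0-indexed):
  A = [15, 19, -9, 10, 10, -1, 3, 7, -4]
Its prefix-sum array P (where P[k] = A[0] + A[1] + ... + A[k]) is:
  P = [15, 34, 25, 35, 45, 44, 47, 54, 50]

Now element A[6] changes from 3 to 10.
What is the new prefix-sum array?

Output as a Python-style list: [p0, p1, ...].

Answer: [15, 34, 25, 35, 45, 44, 54, 61, 57]

Derivation:
Change: A[6] 3 -> 10, delta = 7
P[k] for k < 6: unchanged (A[6] not included)
P[k] for k >= 6: shift by delta = 7
  P[0] = 15 + 0 = 15
  P[1] = 34 + 0 = 34
  P[2] = 25 + 0 = 25
  P[3] = 35 + 0 = 35
  P[4] = 45 + 0 = 45
  P[5] = 44 + 0 = 44
  P[6] = 47 + 7 = 54
  P[7] = 54 + 7 = 61
  P[8] = 50 + 7 = 57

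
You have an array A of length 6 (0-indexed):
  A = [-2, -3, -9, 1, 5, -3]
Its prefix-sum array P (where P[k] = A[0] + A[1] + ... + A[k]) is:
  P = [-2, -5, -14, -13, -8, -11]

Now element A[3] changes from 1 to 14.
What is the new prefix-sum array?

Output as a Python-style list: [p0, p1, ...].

Change: A[3] 1 -> 14, delta = 13
P[k] for k < 3: unchanged (A[3] not included)
P[k] for k >= 3: shift by delta = 13
  P[0] = -2 + 0 = -2
  P[1] = -5 + 0 = -5
  P[2] = -14 + 0 = -14
  P[3] = -13 + 13 = 0
  P[4] = -8 + 13 = 5
  P[5] = -11 + 13 = 2

Answer: [-2, -5, -14, 0, 5, 2]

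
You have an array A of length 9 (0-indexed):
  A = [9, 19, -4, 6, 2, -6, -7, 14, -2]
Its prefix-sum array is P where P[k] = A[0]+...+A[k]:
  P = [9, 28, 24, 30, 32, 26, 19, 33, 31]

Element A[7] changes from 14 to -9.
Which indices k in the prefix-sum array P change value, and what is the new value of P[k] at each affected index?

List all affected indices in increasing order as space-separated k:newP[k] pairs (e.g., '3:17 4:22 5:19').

Answer: 7:10 8:8

Derivation:
P[k] = A[0] + ... + A[k]
P[k] includes A[7] iff k >= 7
Affected indices: 7, 8, ..., 8; delta = -23
  P[7]: 33 + -23 = 10
  P[8]: 31 + -23 = 8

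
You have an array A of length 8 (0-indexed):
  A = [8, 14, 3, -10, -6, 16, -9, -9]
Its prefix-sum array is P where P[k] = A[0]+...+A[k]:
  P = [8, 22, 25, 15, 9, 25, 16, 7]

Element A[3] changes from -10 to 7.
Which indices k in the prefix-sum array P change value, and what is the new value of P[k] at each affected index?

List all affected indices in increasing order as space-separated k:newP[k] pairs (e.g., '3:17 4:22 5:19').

Answer: 3:32 4:26 5:42 6:33 7:24

Derivation:
P[k] = A[0] + ... + A[k]
P[k] includes A[3] iff k >= 3
Affected indices: 3, 4, ..., 7; delta = 17
  P[3]: 15 + 17 = 32
  P[4]: 9 + 17 = 26
  P[5]: 25 + 17 = 42
  P[6]: 16 + 17 = 33
  P[7]: 7 + 17 = 24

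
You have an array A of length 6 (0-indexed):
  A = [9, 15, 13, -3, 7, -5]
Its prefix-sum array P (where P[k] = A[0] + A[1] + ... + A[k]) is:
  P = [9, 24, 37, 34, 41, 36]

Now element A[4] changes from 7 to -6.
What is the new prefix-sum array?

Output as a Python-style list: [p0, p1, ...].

Answer: [9, 24, 37, 34, 28, 23]

Derivation:
Change: A[4] 7 -> -6, delta = -13
P[k] for k < 4: unchanged (A[4] not included)
P[k] for k >= 4: shift by delta = -13
  P[0] = 9 + 0 = 9
  P[1] = 24 + 0 = 24
  P[2] = 37 + 0 = 37
  P[3] = 34 + 0 = 34
  P[4] = 41 + -13 = 28
  P[5] = 36 + -13 = 23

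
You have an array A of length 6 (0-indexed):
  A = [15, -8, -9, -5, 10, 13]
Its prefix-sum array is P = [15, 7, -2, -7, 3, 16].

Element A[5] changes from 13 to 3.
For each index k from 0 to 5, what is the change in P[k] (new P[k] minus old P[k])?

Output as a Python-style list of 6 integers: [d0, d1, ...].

Element change: A[5] 13 -> 3, delta = -10
For k < 5: P[k] unchanged, delta_P[k] = 0
For k >= 5: P[k] shifts by exactly -10
Delta array: [0, 0, 0, 0, 0, -10]

Answer: [0, 0, 0, 0, 0, -10]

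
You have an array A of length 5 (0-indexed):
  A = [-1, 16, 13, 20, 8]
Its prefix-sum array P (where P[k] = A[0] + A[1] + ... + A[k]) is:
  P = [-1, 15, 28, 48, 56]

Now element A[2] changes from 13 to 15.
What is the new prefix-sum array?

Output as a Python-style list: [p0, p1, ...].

Answer: [-1, 15, 30, 50, 58]

Derivation:
Change: A[2] 13 -> 15, delta = 2
P[k] for k < 2: unchanged (A[2] not included)
P[k] for k >= 2: shift by delta = 2
  P[0] = -1 + 0 = -1
  P[1] = 15 + 0 = 15
  P[2] = 28 + 2 = 30
  P[3] = 48 + 2 = 50
  P[4] = 56 + 2 = 58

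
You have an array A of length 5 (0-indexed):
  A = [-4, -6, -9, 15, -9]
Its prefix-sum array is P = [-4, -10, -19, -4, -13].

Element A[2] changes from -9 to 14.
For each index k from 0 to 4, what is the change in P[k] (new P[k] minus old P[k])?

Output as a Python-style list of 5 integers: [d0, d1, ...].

Answer: [0, 0, 23, 23, 23]

Derivation:
Element change: A[2] -9 -> 14, delta = 23
For k < 2: P[k] unchanged, delta_P[k] = 0
For k >= 2: P[k] shifts by exactly 23
Delta array: [0, 0, 23, 23, 23]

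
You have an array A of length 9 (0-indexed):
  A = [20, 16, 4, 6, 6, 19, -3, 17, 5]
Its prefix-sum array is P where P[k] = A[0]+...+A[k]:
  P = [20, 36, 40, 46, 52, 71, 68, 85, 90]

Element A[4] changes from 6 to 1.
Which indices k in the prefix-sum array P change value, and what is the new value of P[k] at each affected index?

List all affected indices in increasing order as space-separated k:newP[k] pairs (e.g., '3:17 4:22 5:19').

Answer: 4:47 5:66 6:63 7:80 8:85

Derivation:
P[k] = A[0] + ... + A[k]
P[k] includes A[4] iff k >= 4
Affected indices: 4, 5, ..., 8; delta = -5
  P[4]: 52 + -5 = 47
  P[5]: 71 + -5 = 66
  P[6]: 68 + -5 = 63
  P[7]: 85 + -5 = 80
  P[8]: 90 + -5 = 85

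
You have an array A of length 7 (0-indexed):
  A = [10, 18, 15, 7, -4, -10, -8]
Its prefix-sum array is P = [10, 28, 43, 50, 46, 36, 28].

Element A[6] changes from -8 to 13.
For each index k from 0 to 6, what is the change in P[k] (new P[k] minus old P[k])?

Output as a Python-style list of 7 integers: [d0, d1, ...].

Answer: [0, 0, 0, 0, 0, 0, 21]

Derivation:
Element change: A[6] -8 -> 13, delta = 21
For k < 6: P[k] unchanged, delta_P[k] = 0
For k >= 6: P[k] shifts by exactly 21
Delta array: [0, 0, 0, 0, 0, 0, 21]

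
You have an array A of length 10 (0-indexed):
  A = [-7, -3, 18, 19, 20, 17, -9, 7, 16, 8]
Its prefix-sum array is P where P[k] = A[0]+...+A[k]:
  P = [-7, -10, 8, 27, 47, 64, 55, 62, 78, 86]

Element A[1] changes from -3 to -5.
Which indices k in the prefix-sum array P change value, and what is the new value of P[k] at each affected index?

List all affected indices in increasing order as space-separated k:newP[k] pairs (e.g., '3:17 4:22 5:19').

Answer: 1:-12 2:6 3:25 4:45 5:62 6:53 7:60 8:76 9:84

Derivation:
P[k] = A[0] + ... + A[k]
P[k] includes A[1] iff k >= 1
Affected indices: 1, 2, ..., 9; delta = -2
  P[1]: -10 + -2 = -12
  P[2]: 8 + -2 = 6
  P[3]: 27 + -2 = 25
  P[4]: 47 + -2 = 45
  P[5]: 64 + -2 = 62
  P[6]: 55 + -2 = 53
  P[7]: 62 + -2 = 60
  P[8]: 78 + -2 = 76
  P[9]: 86 + -2 = 84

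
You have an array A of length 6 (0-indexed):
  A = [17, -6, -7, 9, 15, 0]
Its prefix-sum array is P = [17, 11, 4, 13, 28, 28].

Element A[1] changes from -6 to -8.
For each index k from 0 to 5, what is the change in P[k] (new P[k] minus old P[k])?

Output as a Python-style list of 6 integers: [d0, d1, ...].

Answer: [0, -2, -2, -2, -2, -2]

Derivation:
Element change: A[1] -6 -> -8, delta = -2
For k < 1: P[k] unchanged, delta_P[k] = 0
For k >= 1: P[k] shifts by exactly -2
Delta array: [0, -2, -2, -2, -2, -2]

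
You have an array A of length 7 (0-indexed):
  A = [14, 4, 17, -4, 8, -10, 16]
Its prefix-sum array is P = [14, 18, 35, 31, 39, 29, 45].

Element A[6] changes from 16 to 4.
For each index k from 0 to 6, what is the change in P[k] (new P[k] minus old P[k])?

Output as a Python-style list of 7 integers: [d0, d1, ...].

Answer: [0, 0, 0, 0, 0, 0, -12]

Derivation:
Element change: A[6] 16 -> 4, delta = -12
For k < 6: P[k] unchanged, delta_P[k] = 0
For k >= 6: P[k] shifts by exactly -12
Delta array: [0, 0, 0, 0, 0, 0, -12]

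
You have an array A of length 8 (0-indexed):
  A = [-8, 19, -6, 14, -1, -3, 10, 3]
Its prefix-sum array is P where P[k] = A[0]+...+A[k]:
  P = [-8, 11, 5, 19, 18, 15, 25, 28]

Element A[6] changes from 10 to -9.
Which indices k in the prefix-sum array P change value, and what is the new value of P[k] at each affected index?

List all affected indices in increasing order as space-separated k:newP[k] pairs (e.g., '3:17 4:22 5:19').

P[k] = A[0] + ... + A[k]
P[k] includes A[6] iff k >= 6
Affected indices: 6, 7, ..., 7; delta = -19
  P[6]: 25 + -19 = 6
  P[7]: 28 + -19 = 9

Answer: 6:6 7:9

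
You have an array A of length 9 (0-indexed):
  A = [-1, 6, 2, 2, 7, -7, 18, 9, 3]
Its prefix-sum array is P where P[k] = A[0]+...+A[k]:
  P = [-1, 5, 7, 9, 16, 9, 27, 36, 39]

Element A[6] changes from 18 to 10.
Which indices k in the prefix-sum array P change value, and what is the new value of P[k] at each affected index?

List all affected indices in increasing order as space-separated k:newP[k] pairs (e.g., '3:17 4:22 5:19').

Answer: 6:19 7:28 8:31

Derivation:
P[k] = A[0] + ... + A[k]
P[k] includes A[6] iff k >= 6
Affected indices: 6, 7, ..., 8; delta = -8
  P[6]: 27 + -8 = 19
  P[7]: 36 + -8 = 28
  P[8]: 39 + -8 = 31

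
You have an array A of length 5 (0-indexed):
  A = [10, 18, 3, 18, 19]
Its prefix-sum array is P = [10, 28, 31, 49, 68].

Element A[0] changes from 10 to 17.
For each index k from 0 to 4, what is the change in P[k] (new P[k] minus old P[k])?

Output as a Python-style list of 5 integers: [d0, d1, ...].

Answer: [7, 7, 7, 7, 7]

Derivation:
Element change: A[0] 10 -> 17, delta = 7
For k < 0: P[k] unchanged, delta_P[k] = 0
For k >= 0: P[k] shifts by exactly 7
Delta array: [7, 7, 7, 7, 7]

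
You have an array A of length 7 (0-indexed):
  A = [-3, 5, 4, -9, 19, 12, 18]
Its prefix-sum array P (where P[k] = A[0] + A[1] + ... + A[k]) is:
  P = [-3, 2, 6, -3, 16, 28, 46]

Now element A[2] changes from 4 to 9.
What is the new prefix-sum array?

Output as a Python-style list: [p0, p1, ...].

Answer: [-3, 2, 11, 2, 21, 33, 51]

Derivation:
Change: A[2] 4 -> 9, delta = 5
P[k] for k < 2: unchanged (A[2] not included)
P[k] for k >= 2: shift by delta = 5
  P[0] = -3 + 0 = -3
  P[1] = 2 + 0 = 2
  P[2] = 6 + 5 = 11
  P[3] = -3 + 5 = 2
  P[4] = 16 + 5 = 21
  P[5] = 28 + 5 = 33
  P[6] = 46 + 5 = 51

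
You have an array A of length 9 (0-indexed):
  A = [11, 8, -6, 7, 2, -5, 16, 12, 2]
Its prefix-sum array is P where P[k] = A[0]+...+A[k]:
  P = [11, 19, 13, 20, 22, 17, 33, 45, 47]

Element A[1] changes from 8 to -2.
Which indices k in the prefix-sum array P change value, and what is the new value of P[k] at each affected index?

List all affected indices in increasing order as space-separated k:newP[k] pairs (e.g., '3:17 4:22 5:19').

Answer: 1:9 2:3 3:10 4:12 5:7 6:23 7:35 8:37

Derivation:
P[k] = A[0] + ... + A[k]
P[k] includes A[1] iff k >= 1
Affected indices: 1, 2, ..., 8; delta = -10
  P[1]: 19 + -10 = 9
  P[2]: 13 + -10 = 3
  P[3]: 20 + -10 = 10
  P[4]: 22 + -10 = 12
  P[5]: 17 + -10 = 7
  P[6]: 33 + -10 = 23
  P[7]: 45 + -10 = 35
  P[8]: 47 + -10 = 37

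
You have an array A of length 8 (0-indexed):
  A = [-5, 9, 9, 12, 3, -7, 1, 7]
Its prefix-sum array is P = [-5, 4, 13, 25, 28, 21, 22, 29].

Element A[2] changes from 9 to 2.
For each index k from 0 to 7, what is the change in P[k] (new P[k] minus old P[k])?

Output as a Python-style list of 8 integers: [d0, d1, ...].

Answer: [0, 0, -7, -7, -7, -7, -7, -7]

Derivation:
Element change: A[2] 9 -> 2, delta = -7
For k < 2: P[k] unchanged, delta_P[k] = 0
For k >= 2: P[k] shifts by exactly -7
Delta array: [0, 0, -7, -7, -7, -7, -7, -7]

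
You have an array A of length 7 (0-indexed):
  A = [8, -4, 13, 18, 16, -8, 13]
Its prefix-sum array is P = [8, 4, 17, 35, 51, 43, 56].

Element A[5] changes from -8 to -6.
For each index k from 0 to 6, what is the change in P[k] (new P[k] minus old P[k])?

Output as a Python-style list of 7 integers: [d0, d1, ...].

Element change: A[5] -8 -> -6, delta = 2
For k < 5: P[k] unchanged, delta_P[k] = 0
For k >= 5: P[k] shifts by exactly 2
Delta array: [0, 0, 0, 0, 0, 2, 2]

Answer: [0, 0, 0, 0, 0, 2, 2]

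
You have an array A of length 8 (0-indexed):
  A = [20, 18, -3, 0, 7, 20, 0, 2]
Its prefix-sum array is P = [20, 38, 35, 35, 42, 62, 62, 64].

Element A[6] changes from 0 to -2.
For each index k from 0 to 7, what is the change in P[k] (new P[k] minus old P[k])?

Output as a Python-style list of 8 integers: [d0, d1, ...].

Answer: [0, 0, 0, 0, 0, 0, -2, -2]

Derivation:
Element change: A[6] 0 -> -2, delta = -2
For k < 6: P[k] unchanged, delta_P[k] = 0
For k >= 6: P[k] shifts by exactly -2
Delta array: [0, 0, 0, 0, 0, 0, -2, -2]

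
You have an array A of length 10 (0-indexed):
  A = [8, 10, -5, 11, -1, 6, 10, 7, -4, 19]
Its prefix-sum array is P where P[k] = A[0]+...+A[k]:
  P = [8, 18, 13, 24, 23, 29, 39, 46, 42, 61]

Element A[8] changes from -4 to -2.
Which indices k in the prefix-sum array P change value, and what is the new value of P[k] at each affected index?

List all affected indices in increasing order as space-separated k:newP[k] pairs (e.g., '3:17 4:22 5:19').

Answer: 8:44 9:63

Derivation:
P[k] = A[0] + ... + A[k]
P[k] includes A[8] iff k >= 8
Affected indices: 8, 9, ..., 9; delta = 2
  P[8]: 42 + 2 = 44
  P[9]: 61 + 2 = 63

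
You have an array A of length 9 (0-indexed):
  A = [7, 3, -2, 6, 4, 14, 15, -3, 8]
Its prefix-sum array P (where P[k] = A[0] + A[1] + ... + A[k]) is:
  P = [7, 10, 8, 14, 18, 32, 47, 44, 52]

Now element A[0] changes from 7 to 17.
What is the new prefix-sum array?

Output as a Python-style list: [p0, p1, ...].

Answer: [17, 20, 18, 24, 28, 42, 57, 54, 62]

Derivation:
Change: A[0] 7 -> 17, delta = 10
P[k] for k < 0: unchanged (A[0] not included)
P[k] for k >= 0: shift by delta = 10
  P[0] = 7 + 10 = 17
  P[1] = 10 + 10 = 20
  P[2] = 8 + 10 = 18
  P[3] = 14 + 10 = 24
  P[4] = 18 + 10 = 28
  P[5] = 32 + 10 = 42
  P[6] = 47 + 10 = 57
  P[7] = 44 + 10 = 54
  P[8] = 52 + 10 = 62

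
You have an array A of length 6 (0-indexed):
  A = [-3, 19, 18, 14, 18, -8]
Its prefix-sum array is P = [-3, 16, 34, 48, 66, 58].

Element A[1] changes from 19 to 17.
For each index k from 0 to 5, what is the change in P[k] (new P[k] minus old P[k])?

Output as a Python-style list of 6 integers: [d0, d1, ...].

Answer: [0, -2, -2, -2, -2, -2]

Derivation:
Element change: A[1] 19 -> 17, delta = -2
For k < 1: P[k] unchanged, delta_P[k] = 0
For k >= 1: P[k] shifts by exactly -2
Delta array: [0, -2, -2, -2, -2, -2]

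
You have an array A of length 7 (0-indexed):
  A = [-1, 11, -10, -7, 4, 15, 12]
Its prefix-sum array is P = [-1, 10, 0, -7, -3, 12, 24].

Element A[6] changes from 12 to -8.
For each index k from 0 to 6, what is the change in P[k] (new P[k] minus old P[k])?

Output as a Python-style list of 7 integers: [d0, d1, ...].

Element change: A[6] 12 -> -8, delta = -20
For k < 6: P[k] unchanged, delta_P[k] = 0
For k >= 6: P[k] shifts by exactly -20
Delta array: [0, 0, 0, 0, 0, 0, -20]

Answer: [0, 0, 0, 0, 0, 0, -20]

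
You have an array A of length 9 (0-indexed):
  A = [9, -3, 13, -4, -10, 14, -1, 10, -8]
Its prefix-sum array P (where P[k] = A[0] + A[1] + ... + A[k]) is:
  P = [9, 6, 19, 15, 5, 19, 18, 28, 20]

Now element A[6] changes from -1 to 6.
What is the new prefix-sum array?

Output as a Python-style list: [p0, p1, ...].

Change: A[6] -1 -> 6, delta = 7
P[k] for k < 6: unchanged (A[6] not included)
P[k] for k >= 6: shift by delta = 7
  P[0] = 9 + 0 = 9
  P[1] = 6 + 0 = 6
  P[2] = 19 + 0 = 19
  P[3] = 15 + 0 = 15
  P[4] = 5 + 0 = 5
  P[5] = 19 + 0 = 19
  P[6] = 18 + 7 = 25
  P[7] = 28 + 7 = 35
  P[8] = 20 + 7 = 27

Answer: [9, 6, 19, 15, 5, 19, 25, 35, 27]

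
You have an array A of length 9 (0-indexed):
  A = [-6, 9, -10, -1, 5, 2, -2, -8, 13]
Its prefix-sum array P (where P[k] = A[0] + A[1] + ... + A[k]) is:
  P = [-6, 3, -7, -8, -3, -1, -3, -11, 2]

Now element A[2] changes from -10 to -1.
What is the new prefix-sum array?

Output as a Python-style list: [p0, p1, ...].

Change: A[2] -10 -> -1, delta = 9
P[k] for k < 2: unchanged (A[2] not included)
P[k] for k >= 2: shift by delta = 9
  P[0] = -6 + 0 = -6
  P[1] = 3 + 0 = 3
  P[2] = -7 + 9 = 2
  P[3] = -8 + 9 = 1
  P[4] = -3 + 9 = 6
  P[5] = -1 + 9 = 8
  P[6] = -3 + 9 = 6
  P[7] = -11 + 9 = -2
  P[8] = 2 + 9 = 11

Answer: [-6, 3, 2, 1, 6, 8, 6, -2, 11]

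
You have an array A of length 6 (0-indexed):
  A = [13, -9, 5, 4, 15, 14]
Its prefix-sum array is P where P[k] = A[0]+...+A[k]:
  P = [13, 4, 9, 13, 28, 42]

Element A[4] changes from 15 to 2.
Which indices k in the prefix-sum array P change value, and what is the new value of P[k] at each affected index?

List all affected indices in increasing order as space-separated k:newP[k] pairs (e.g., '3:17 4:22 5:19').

P[k] = A[0] + ... + A[k]
P[k] includes A[4] iff k >= 4
Affected indices: 4, 5, ..., 5; delta = -13
  P[4]: 28 + -13 = 15
  P[5]: 42 + -13 = 29

Answer: 4:15 5:29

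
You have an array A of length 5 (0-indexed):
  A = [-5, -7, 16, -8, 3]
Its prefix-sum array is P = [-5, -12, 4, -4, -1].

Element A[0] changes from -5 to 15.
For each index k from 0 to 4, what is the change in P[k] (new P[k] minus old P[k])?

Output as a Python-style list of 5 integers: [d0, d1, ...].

Answer: [20, 20, 20, 20, 20]

Derivation:
Element change: A[0] -5 -> 15, delta = 20
For k < 0: P[k] unchanged, delta_P[k] = 0
For k >= 0: P[k] shifts by exactly 20
Delta array: [20, 20, 20, 20, 20]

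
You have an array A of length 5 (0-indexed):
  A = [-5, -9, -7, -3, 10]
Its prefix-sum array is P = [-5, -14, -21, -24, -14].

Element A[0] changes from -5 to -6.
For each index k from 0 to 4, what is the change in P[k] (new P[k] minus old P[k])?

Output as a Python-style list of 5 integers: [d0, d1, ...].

Answer: [-1, -1, -1, -1, -1]

Derivation:
Element change: A[0] -5 -> -6, delta = -1
For k < 0: P[k] unchanged, delta_P[k] = 0
For k >= 0: P[k] shifts by exactly -1
Delta array: [-1, -1, -1, -1, -1]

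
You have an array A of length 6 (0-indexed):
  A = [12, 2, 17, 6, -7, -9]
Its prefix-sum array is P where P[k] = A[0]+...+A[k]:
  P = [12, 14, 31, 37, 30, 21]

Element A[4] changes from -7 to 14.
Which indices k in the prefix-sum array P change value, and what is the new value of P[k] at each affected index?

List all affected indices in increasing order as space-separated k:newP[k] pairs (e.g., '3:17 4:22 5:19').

P[k] = A[0] + ... + A[k]
P[k] includes A[4] iff k >= 4
Affected indices: 4, 5, ..., 5; delta = 21
  P[4]: 30 + 21 = 51
  P[5]: 21 + 21 = 42

Answer: 4:51 5:42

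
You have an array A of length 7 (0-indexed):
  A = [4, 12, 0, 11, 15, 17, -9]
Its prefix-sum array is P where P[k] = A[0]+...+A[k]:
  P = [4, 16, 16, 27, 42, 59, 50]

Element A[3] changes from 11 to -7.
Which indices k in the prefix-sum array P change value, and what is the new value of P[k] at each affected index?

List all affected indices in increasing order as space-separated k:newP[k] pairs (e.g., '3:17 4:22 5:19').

Answer: 3:9 4:24 5:41 6:32

Derivation:
P[k] = A[0] + ... + A[k]
P[k] includes A[3] iff k >= 3
Affected indices: 3, 4, ..., 6; delta = -18
  P[3]: 27 + -18 = 9
  P[4]: 42 + -18 = 24
  P[5]: 59 + -18 = 41
  P[6]: 50 + -18 = 32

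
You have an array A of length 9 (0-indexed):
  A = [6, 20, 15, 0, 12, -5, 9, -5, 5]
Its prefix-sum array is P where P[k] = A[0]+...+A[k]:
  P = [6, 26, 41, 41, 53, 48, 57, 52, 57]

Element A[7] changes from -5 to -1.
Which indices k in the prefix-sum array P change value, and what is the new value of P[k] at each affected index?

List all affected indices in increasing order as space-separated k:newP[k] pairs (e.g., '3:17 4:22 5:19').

Answer: 7:56 8:61

Derivation:
P[k] = A[0] + ... + A[k]
P[k] includes A[7] iff k >= 7
Affected indices: 7, 8, ..., 8; delta = 4
  P[7]: 52 + 4 = 56
  P[8]: 57 + 4 = 61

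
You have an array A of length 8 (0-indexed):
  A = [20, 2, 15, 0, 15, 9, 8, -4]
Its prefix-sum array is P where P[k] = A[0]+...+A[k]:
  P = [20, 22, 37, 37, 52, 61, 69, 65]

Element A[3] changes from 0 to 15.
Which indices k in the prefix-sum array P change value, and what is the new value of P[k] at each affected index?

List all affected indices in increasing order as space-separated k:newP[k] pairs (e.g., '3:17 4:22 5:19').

P[k] = A[0] + ... + A[k]
P[k] includes A[3] iff k >= 3
Affected indices: 3, 4, ..., 7; delta = 15
  P[3]: 37 + 15 = 52
  P[4]: 52 + 15 = 67
  P[5]: 61 + 15 = 76
  P[6]: 69 + 15 = 84
  P[7]: 65 + 15 = 80

Answer: 3:52 4:67 5:76 6:84 7:80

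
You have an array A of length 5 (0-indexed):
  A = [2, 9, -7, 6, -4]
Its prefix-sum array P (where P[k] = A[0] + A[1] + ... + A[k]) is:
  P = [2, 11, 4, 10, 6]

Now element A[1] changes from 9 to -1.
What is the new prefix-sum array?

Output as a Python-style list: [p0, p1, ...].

Answer: [2, 1, -6, 0, -4]

Derivation:
Change: A[1] 9 -> -1, delta = -10
P[k] for k < 1: unchanged (A[1] not included)
P[k] for k >= 1: shift by delta = -10
  P[0] = 2 + 0 = 2
  P[1] = 11 + -10 = 1
  P[2] = 4 + -10 = -6
  P[3] = 10 + -10 = 0
  P[4] = 6 + -10 = -4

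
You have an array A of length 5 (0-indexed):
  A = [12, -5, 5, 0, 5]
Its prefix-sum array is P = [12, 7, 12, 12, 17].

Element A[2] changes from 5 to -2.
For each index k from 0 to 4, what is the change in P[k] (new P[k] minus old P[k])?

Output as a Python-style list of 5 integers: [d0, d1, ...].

Element change: A[2] 5 -> -2, delta = -7
For k < 2: P[k] unchanged, delta_P[k] = 0
For k >= 2: P[k] shifts by exactly -7
Delta array: [0, 0, -7, -7, -7]

Answer: [0, 0, -7, -7, -7]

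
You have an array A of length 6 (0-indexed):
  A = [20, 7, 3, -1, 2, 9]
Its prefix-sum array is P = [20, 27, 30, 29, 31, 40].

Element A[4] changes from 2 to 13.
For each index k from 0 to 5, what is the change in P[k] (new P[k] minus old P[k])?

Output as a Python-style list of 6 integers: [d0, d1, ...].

Element change: A[4] 2 -> 13, delta = 11
For k < 4: P[k] unchanged, delta_P[k] = 0
For k >= 4: P[k] shifts by exactly 11
Delta array: [0, 0, 0, 0, 11, 11]

Answer: [0, 0, 0, 0, 11, 11]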